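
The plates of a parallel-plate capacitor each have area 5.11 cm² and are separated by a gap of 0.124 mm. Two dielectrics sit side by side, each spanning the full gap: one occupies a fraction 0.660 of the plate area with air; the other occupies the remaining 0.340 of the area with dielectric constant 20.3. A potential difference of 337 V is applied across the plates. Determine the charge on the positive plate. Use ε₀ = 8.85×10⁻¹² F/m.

A = 5.11 cm² = 5.11×10⁻⁴ m².
Side-by-side slabs ⇒ two capacitors in parallel, each spanning the full gap.
C₁ = κ₁ε₀A₁/d = 1.00 × 8.85×10⁻¹² × 3.37×10⁻⁴ / 1.24×10⁻⁴ = 2.41×10⁻¹¹ F.
C₂ = κ₂ε₀A₂/d = 20.3 × 8.85×10⁻¹² × 1.74×10⁻⁴ / 1.24×10⁻⁴ = 2.52×10⁻¹⁰ F.
C = C₁ + C₂ = 2.76×10⁻¹⁰ F.
Q = CV = 2.76×10⁻¹⁰ × 337 = 9.29×10⁻⁸ C.

Q ≈ 92.9 nC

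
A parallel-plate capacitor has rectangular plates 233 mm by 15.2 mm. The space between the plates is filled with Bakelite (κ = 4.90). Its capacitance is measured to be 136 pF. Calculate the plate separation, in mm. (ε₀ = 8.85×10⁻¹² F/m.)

d ≈ 1.13 mm

A = 233 × 15.2 mm² = 3.54×10⁻³ m².
d = κε₀A/C = 4.90 × 8.85×10⁻¹² × 3.54×10⁻³ / 1.36×10⁻¹⁰ = 1.13×10⁻³ m.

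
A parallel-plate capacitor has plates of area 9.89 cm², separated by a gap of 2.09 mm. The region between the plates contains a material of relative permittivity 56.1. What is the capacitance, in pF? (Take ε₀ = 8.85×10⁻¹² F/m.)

235 pF

A = 9.89 cm² = 9.89×10⁻⁴ m².
C = κε₀A/d = 56.1 × 8.85×10⁻¹² × 9.89×10⁻⁴ / 2.09×10⁻³ = 2.35×10⁻¹⁰ F.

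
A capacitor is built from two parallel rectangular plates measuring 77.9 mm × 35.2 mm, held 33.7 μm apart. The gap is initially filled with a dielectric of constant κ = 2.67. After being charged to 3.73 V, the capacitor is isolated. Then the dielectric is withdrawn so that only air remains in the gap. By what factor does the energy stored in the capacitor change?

Isolated ⇒ Q is held fixed.
C₂ = 0.375 C₁ and U = Q²/(2C), so U₂/U₁ = C₁/C₂ = 2.67.

U₂/U₁ ≈ 2.67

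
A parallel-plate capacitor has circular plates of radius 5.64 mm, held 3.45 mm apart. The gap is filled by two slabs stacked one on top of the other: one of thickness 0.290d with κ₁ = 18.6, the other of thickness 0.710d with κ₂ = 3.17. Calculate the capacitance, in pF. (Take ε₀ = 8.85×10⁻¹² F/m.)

C ≈ 1.07 pF

A = π(5.64 mm)² = 9.99×10⁻⁵ m².
Stacked slabs ⇒ two capacitors in series, each with the full plate area.
C₁ = κ₁ε₀A/d₁ = 18.6 × 8.85×10⁻¹² × 9.99×10⁻⁵ / 1.00×10⁻³ = 1.64×10⁻¹¹ F.
C₂ = κ₂ε₀A/d₂ = 3.17 × 8.85×10⁻¹² × 9.99×10⁻⁵ / 2.45×10⁻³ = 1.14×10⁻¹² F.
C = (1/C₁ + 1/C₂)⁻¹ = 1.07×10⁻¹² F.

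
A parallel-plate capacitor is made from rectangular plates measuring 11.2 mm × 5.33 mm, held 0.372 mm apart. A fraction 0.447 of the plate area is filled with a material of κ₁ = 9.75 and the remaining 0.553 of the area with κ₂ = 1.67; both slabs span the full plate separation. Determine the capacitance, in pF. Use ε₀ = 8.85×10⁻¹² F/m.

C ≈ 7.50 pF

A = 11.2 × 5.33 mm² = 5.97×10⁻⁵ m².
Side-by-side slabs ⇒ two capacitors in parallel, each spanning the full gap.
C₁ = κ₁ε₀A₁/d = 9.75 × 8.85×10⁻¹² × 2.67×10⁻⁵ / 3.72×10⁻⁴ = 6.19×10⁻¹² F.
C₂ = κ₂ε₀A₂/d = 1.67 × 8.85×10⁻¹² × 3.30×10⁻⁵ / 3.72×10⁻⁴ = 1.31×10⁻¹² F.
C = C₁ + C₂ = 7.50×10⁻¹² F.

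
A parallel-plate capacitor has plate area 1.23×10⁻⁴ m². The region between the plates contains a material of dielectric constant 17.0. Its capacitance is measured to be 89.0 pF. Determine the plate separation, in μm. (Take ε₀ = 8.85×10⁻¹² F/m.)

d ≈ 208 μm

d = κε₀A/C = 17.0 × 8.85×10⁻¹² × 1.23×10⁻⁴ / 8.90×10⁻¹¹ = 2.08×10⁻⁴ m.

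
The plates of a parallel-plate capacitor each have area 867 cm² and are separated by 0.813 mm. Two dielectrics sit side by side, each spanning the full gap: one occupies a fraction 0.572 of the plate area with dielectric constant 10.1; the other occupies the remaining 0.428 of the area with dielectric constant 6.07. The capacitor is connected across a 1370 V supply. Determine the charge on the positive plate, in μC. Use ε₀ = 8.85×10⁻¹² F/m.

A = 867 cm² = 8.67×10⁻² m².
Side-by-side slabs ⇒ two capacitors in parallel, each spanning the full gap.
C₁ = κ₁ε₀A₁/d = 10.1 × 8.85×10⁻¹² × 4.96×10⁻² / 8.13×10⁻⁴ = 5.45×10⁻⁹ F.
C₂ = κ₂ε₀A₂/d = 6.07 × 8.85×10⁻¹² × 3.71×10⁻² / 8.13×10⁻⁴ = 2.45×10⁻⁹ F.
C = C₁ + C₂ = 7.90×10⁻⁹ F.
Q = CV = 7.90×10⁻⁹ × 1370 = 1.08×10⁻⁵ C.

10.8 μC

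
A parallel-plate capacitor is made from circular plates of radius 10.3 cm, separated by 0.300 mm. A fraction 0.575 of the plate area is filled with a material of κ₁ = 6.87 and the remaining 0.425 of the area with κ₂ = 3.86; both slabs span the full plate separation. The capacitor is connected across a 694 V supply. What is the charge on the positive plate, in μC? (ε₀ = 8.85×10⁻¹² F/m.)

3.81 μC

A = π(10.3 cm)² = 3.33×10⁻² m².
Side-by-side slabs ⇒ two capacitors in parallel, each spanning the full gap.
C₁ = κ₁ε₀A₁/d = 6.87 × 8.85×10⁻¹² × 1.92×10⁻² / 3.00×10⁻⁴ = 3.88×10⁻⁹ F.
C₂ = κ₂ε₀A₂/d = 3.86 × 8.85×10⁻¹² × 1.42×10⁻² / 3.00×10⁻⁴ = 1.61×10⁻⁹ F.
C = C₁ + C₂ = 5.50×10⁻⁹ F.
Q = CV = 5.50×10⁻⁹ × 694 = 3.81×10⁻⁶ C.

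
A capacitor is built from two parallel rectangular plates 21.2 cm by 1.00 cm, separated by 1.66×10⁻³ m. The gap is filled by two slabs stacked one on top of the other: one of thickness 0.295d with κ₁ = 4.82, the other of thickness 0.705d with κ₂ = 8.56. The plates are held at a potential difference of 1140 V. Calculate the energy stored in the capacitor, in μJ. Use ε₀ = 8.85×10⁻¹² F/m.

U ≈ 51.2 μJ

A = 21.2 × 1.00 cm² = 2.12×10⁻³ m².
Stacked slabs ⇒ two capacitors in series, each with the full plate area.
C₁ = κ₁ε₀A/d₁ = 4.82 × 8.85×10⁻¹² × 2.12×10⁻³ / 4.90×10⁻⁴ = 1.85×10⁻¹⁰ F.
C₂ = κ₂ε₀A/d₂ = 8.56 × 8.85×10⁻¹² × 2.12×10⁻³ / 1.17×10⁻³ = 1.37×10⁻¹⁰ F.
C = (1/C₁ + 1/C₂)⁻¹ = 7.87×10⁻¹¹ F.
U = ½CV² = ½ × 7.87×10⁻¹¹ × (1140)² = 5.12×10⁻⁵ J.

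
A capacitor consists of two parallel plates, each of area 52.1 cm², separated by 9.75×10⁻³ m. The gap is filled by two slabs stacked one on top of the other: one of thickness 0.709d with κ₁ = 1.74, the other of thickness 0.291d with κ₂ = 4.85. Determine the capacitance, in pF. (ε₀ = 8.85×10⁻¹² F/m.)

C ≈ 10.1 pF

A = 52.1 cm² = 5.21×10⁻³ m².
Stacked slabs ⇒ two capacitors in series, each with the full plate area.
C₁ = κ₁ε₀A/d₁ = 1.74 × 8.85×10⁻¹² × 5.21×10⁻³ / 6.91×10⁻³ = 1.16×10⁻¹¹ F.
C₂ = κ₂ε₀A/d₂ = 4.85 × 8.85×10⁻¹² × 5.21×10⁻³ / 2.84×10⁻³ = 7.88×10⁻¹¹ F.
C = (1/C₁ + 1/C₂)⁻¹ = 1.01×10⁻¹¹ F.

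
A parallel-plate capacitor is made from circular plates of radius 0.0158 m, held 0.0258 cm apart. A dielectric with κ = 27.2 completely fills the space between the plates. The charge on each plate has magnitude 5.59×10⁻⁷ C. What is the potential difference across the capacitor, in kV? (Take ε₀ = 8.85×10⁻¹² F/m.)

A = π(0.0158 m)² = 7.84×10⁻⁴ m².
C = κε₀A/d = 27.2 × 8.85×10⁻¹² × 7.84×10⁻⁴ / 2.58×10⁻⁴ = 7.32×10⁻¹⁰ F.
V = Q/C = 5.59×10⁻⁷ / 7.32×10⁻¹⁰ = 7.64×10² V.

0.764 kV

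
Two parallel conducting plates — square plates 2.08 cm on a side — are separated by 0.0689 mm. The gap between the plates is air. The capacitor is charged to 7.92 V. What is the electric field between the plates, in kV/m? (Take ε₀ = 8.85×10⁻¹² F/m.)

E ≈ 115 kV/m

E = V/d = 7.92 / 6.89×10⁻⁵ = 1.15×10⁵ V/m.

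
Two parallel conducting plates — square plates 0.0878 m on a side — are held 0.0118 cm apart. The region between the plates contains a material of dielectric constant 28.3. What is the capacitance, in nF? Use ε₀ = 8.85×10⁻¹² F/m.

A = (0.0878 m)² = 7.71×10⁻³ m².
C = κε₀A/d = 28.3 × 8.85×10⁻¹² × 7.71×10⁻³ / 1.18×10⁻⁴ = 1.64×10⁻⁸ F.

C ≈ 16.4 nF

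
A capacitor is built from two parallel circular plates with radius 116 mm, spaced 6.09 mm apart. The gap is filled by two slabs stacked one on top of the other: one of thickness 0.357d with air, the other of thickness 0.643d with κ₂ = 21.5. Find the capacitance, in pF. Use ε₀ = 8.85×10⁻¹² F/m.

C ≈ 159 pF

A = π(116 mm)² = 4.23×10⁻² m².
Stacked slabs ⇒ two capacitors in series, each with the full plate area.
C₁ = κ₁ε₀A/d₁ = 1.00 × 8.85×10⁻¹² × 4.23×10⁻² / 2.17×10⁻³ = 1.72×10⁻¹⁰ F.
C₂ = κ₂ε₀A/d₂ = 21.5 × 8.85×10⁻¹² × 4.23×10⁻² / 3.92×10⁻³ = 2.05×10⁻⁹ F.
C = (1/C₁ + 1/C₂)⁻¹ = 1.59×10⁻¹⁰ F.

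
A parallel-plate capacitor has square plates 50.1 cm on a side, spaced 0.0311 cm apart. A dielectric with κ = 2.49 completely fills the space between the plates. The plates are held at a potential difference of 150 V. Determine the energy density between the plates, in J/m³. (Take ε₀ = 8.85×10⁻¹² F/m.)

u ≈ 2.56 J/m³

E = V/d = 150 / 3.11×10⁻⁴ = 4.82×10⁵ V/m.
u = ½κε₀E² = ½ × 2.49 × 8.85×10⁻¹² × (4.82×10⁵)² = 2.56 J/m³.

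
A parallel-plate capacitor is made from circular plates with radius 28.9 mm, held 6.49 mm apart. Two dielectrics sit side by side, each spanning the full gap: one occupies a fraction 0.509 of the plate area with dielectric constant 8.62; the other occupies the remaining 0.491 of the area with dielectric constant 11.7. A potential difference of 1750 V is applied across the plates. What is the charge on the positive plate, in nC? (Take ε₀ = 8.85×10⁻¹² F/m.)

63.4 nC

A = π(28.9 mm)² = 2.62×10⁻³ m².
Side-by-side slabs ⇒ two capacitors in parallel, each spanning the full gap.
C₁ = κ₁ε₀A₁/d = 8.62 × 8.85×10⁻¹² × 1.34×10⁻³ / 6.49×10⁻³ = 1.57×10⁻¹¹ F.
C₂ = κ₂ε₀A₂/d = 11.7 × 8.85×10⁻¹² × 1.29×10⁻³ / 6.49×10⁻³ = 2.06×10⁻¹¹ F.
C = C₁ + C₂ = 3.63×10⁻¹¹ F.
Q = CV = 3.63×10⁻¹¹ × 1750 = 6.34×10⁻⁸ C.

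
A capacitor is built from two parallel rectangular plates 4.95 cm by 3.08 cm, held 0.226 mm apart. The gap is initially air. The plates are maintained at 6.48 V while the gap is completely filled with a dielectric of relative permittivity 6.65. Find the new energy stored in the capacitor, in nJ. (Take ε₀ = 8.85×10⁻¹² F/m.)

U ≈ 8.34 nJ

A = 4.95 × 3.08 cm² = 1.52×10⁻³ m².
Initially C₁ = ε₀A/d = 8.85×10⁻¹² × 1.52×10⁻³ / 2.26×10⁻⁴ = 5.97×10⁻¹¹ F.
U₁ = 1.25×10⁻⁹ J.
Battery connected ⇒ V is held fixed. C₂ = 6.65 C₁ and U = ½CV², so U₂/U₁ = C₂/C₁ = 6.65.
U₂ = 6.65 × 1.25×10⁻⁹ = 8.34×10⁻⁹ J.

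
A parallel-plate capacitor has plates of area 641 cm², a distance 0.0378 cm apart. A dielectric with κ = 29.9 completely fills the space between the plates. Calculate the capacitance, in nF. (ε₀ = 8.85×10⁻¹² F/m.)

44.9 nF

A = 641 cm² = 6.41×10⁻² m².
C = κε₀A/d = 29.9 × 8.85×10⁻¹² × 6.41×10⁻² / 3.78×10⁻⁴ = 4.49×10⁻⁸ F.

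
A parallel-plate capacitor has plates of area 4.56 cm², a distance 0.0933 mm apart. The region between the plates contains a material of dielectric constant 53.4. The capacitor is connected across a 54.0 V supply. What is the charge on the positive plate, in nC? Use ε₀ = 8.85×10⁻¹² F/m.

125 nC

A = 4.56 cm² = 4.56×10⁻⁴ m².
C = κε₀A/d = 53.4 × 8.85×10⁻¹² × 4.56×10⁻⁴ / 9.33×10⁻⁵ = 2.31×10⁻⁹ F.
Q = CV = 2.31×10⁻⁹ × 54.0 = 1.25×10⁻⁷ C.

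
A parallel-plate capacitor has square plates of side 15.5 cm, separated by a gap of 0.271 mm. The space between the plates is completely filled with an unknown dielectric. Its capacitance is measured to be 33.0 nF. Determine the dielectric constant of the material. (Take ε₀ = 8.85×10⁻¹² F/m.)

A = (15.5 cm)² = 2.40×10⁻² m².
κ = Cd/(ε₀A) = 3.30×10⁻⁸ × 2.71×10⁻⁴ / (8.85×10⁻¹² × 2.40×10⁻²) = 42.1.

42.1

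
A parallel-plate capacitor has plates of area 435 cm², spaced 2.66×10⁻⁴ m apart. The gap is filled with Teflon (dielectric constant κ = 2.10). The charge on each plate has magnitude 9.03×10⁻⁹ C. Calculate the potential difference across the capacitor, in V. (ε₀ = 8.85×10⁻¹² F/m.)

V ≈ 2.97 V

A = 435 cm² = 4.35×10⁻² m².
C = κε₀A/d = 2.10 × 8.85×10⁻¹² × 4.35×10⁻² / 2.66×10⁻⁴ = 3.04×10⁻⁹ F.
V = Q/C = 9.03×10⁻⁹ / 3.04×10⁻⁹ = 2.97 V.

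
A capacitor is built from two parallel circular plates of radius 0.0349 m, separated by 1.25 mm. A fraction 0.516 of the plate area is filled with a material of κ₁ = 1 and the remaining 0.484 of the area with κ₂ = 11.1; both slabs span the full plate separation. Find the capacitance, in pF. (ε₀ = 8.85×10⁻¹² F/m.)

A = π(0.0349 m)² = 3.83×10⁻³ m².
Side-by-side slabs ⇒ two capacitors in parallel, each spanning the full gap.
C₁ = κ₁ε₀A₁/d = 1.00 × 8.85×10⁻¹² × 1.97×10⁻³ / 1.25×10⁻³ = 1.40×10⁻¹¹ F.
C₂ = κ₂ε₀A₂/d = 11.1 × 8.85×10⁻¹² × 1.85×10⁻³ / 1.25×10⁻³ = 1.46×10⁻¹⁰ F.
C = C₁ + C₂ = 1.60×10⁻¹⁰ F.

160 pF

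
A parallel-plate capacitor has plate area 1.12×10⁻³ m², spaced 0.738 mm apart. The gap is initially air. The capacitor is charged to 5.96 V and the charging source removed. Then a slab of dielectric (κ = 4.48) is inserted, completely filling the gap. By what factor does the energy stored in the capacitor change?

U₂/U₁ ≈ 0.223

Isolated ⇒ Q is held fixed.
C₂ = 4.48 C₁ and U = Q²/(2C), so U₂/U₁ = C₁/C₂ = 0.223.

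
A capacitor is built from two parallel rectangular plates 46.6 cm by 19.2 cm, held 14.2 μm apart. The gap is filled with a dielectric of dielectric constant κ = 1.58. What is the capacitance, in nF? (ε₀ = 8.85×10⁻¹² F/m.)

C ≈ 88.1 nF

A = 46.6 × 19.2 cm² = 8.95×10⁻² m².
C = κε₀A/d = 1.58 × 8.85×10⁻¹² × 8.95×10⁻² / 1.42×10⁻⁵ = 8.81×10⁻⁸ F.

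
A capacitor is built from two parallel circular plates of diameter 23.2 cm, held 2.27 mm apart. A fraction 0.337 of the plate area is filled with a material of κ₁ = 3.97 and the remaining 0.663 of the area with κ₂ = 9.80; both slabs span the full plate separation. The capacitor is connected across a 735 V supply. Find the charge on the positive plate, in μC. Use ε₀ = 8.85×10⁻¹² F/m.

0.949 μC

A = π(23.2/2 cm)² = 4.23×10⁻² m².
Side-by-side slabs ⇒ two capacitors in parallel, each spanning the full gap.
C₁ = κ₁ε₀A₁/d = 3.97 × 8.85×10⁻¹² × 1.42×10⁻² / 2.27×10⁻³ = 2.20×10⁻¹⁰ F.
C₂ = κ₂ε₀A₂/d = 9.80 × 8.85×10⁻¹² × 2.80×10⁻² / 2.27×10⁻³ = 1.07×10⁻⁹ F.
C = C₁ + C₂ = 1.29×10⁻⁹ F.
Q = CV = 1.29×10⁻⁹ × 735 = 9.49×10⁻⁷ C.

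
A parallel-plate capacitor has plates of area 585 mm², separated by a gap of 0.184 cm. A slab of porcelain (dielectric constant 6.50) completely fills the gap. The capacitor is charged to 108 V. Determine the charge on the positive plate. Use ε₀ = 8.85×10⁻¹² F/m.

1.98 nC

A = 585 mm² = 5.85×10⁻⁴ m².
C = κε₀A/d = 6.50 × 8.85×10⁻¹² × 5.85×10⁻⁴ / 1.84×10⁻³ = 1.83×10⁻¹¹ F.
Q = CV = 1.83×10⁻¹¹ × 108 = 1.98×10⁻⁹ C.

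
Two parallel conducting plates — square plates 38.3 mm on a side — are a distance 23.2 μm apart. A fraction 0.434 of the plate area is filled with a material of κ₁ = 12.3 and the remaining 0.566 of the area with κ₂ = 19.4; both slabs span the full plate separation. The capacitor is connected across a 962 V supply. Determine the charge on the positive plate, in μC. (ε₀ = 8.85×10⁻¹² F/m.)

A = (38.3 mm)² = 1.47×10⁻³ m².
Side-by-side slabs ⇒ two capacitors in parallel, each spanning the full gap.
C₁ = κ₁ε₀A₁/d = 12.3 × 8.85×10⁻¹² × 6.37×10⁻⁴ / 2.32×10⁻⁵ = 2.99×10⁻⁹ F.
C₂ = κ₂ε₀A₂/d = 19.4 × 8.85×10⁻¹² × 8.30×10⁻⁴ / 2.32×10⁻⁵ = 6.14×10⁻⁹ F.
C = C₁ + C₂ = 9.13×10⁻⁹ F.
Q = CV = 9.13×10⁻⁹ × 962 = 8.78×10⁻⁶ C.

8.78 μC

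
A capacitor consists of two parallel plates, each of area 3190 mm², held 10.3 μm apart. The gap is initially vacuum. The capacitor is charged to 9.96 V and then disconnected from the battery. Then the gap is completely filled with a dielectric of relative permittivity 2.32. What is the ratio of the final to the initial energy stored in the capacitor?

U₂/U₁ ≈ 0.431

Isolated ⇒ Q is held fixed.
C₂ = 2.32 C₁ and U = Q²/(2C), so U₂/U₁ = C₁/C₂ = 0.431.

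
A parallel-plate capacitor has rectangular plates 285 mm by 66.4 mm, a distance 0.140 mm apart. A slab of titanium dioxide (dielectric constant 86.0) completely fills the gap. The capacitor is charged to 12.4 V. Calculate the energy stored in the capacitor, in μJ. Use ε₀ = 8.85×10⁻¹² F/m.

7.91 μJ

A = 285 × 66.4 mm² = 1.89×10⁻² m².
C = κε₀A/d = 86.0 × 8.85×10⁻¹² × 1.89×10⁻² / 1.40×10⁻⁴ = 1.03×10⁻⁷ F.
U = ½CV² = ½ × 1.03×10⁻⁷ × (12.4)² = 7.91×10⁻⁶ J.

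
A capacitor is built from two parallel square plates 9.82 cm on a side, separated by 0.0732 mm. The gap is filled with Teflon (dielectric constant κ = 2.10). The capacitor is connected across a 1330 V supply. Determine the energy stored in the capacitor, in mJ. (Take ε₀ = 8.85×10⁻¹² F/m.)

U ≈ 2.17 mJ

A = (9.82 cm)² = 9.64×10⁻³ m².
C = κε₀A/d = 2.10 × 8.85×10⁻¹² × 9.64×10⁻³ / 7.32×10⁻⁵ = 2.45×10⁻⁹ F.
U = ½CV² = ½ × 2.45×10⁻⁹ × (1330)² = 2.17×10⁻³ J.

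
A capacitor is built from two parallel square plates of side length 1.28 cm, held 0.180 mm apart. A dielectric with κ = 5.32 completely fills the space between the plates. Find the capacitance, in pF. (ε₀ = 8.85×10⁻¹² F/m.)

A = (1.28 cm)² = 1.64×10⁻⁴ m².
C = κε₀A/d = 5.32 × 8.85×10⁻¹² × 1.64×10⁻⁴ / 1.80×10⁻⁴ = 4.29×10⁻¹¹ F.

C ≈ 42.9 pF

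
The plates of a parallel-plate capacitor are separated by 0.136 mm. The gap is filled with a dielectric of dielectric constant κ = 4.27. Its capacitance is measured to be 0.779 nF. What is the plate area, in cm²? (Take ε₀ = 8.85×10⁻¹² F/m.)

A = Cd/(κε₀) = 7.79×10⁻¹⁰ × 1.36×10⁻⁴ / (4.27 × 8.85×10⁻¹²) = 2.80×10⁻³ m².

28.0 cm²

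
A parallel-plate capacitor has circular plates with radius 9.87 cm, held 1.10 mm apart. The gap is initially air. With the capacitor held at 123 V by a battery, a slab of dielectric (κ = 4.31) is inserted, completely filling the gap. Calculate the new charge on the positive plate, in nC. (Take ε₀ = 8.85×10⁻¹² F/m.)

A = π(9.87 cm)² = 3.06×10⁻² m².
Initially C₁ = ε₀A/d = 8.85×10⁻¹² × 3.06×10⁻² / 1.10×10⁻³ = 2.46×10⁻¹⁰ F.
Q₁ = 3.03×10⁻⁸ C.
Battery connected ⇒ V is held fixed. C₂ = 4.31 C₁ and Q = CV, so Q₂/Q₁ = C₂/C₁ = 4.31.
Q₂ = 4.31 × 3.03×10⁻⁸ = 1.31×10⁻⁷ C.

131 nC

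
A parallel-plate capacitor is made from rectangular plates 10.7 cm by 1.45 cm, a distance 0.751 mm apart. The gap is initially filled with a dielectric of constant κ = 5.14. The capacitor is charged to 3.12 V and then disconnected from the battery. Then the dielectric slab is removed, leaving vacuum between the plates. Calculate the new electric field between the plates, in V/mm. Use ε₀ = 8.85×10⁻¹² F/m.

E ≈ 21.4 V/mm

A = 10.7 × 1.45 cm² = 1.55×10⁻³ m².
Initially C₁ = κε₀A/d = 5.14 × 8.85×10⁻¹² × 1.55×10⁻³ / 7.51×10⁻⁴ = 9.40×10⁻¹¹ F.
E₁ = 4.15×10³ V/m.
Isolated ⇒ Q is held fixed. V₂ = Q/C₂ = V₁/0.195; E = V/d, so E₂/E₁ = (V₂/V₁)(d₁/d₂) = 5.14.
E₂ = 5.14 × 4.15×10³ = 2.14×10⁴ V/m.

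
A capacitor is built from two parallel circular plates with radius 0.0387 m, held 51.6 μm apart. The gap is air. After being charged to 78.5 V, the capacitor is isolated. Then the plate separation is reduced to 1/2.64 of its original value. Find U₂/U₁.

Isolated ⇒ Q is held fixed.
C₂ = 2.64 C₁ and U = Q²/(2C), so U₂/U₁ = C₁/C₂ = 0.379.

0.379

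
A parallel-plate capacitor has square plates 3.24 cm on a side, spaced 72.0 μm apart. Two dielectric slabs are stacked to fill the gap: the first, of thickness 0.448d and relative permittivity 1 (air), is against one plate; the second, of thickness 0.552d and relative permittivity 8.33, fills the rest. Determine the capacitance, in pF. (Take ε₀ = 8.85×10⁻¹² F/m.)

A = (3.24 cm)² = 1.05×10⁻³ m².
Stacked slabs ⇒ two capacitors in series, each with the full plate area.
C₁ = κ₁ε₀A/d₁ = 1.00 × 8.85×10⁻¹² × 1.05×10⁻³ / 3.23×10⁻⁵ = 2.88×10⁻¹⁰ F.
C₂ = κ₂ε₀A/d₂ = 8.33 × 8.85×10⁻¹² × 1.05×10⁻³ / 3.97×10⁻⁵ = 1.95×10⁻⁹ F.
C = (1/C₁ + 1/C₂)⁻¹ = 2.51×10⁻¹⁰ F.

C ≈ 251 pF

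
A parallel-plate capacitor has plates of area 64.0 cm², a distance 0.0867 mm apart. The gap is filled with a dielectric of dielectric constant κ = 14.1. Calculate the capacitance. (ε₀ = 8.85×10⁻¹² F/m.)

A = 64.0 cm² = 6.40×10⁻³ m².
C = κε₀A/d = 14.1 × 8.85×10⁻¹² × 6.40×10⁻³ / 8.67×10⁻⁵ = 9.21×10⁻⁹ F.

C ≈ 9.21 nF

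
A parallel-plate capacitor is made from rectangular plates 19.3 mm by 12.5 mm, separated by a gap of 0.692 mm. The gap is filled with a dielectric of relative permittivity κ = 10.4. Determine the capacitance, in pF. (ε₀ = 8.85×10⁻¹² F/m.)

A = 19.3 × 12.5 mm² = 2.41×10⁻⁴ m².
C = κε₀A/d = 10.4 × 8.85×10⁻¹² × 2.41×10⁻⁴ / 6.92×10⁻⁴ = 3.21×10⁻¹¹ F.

C ≈ 32.1 pF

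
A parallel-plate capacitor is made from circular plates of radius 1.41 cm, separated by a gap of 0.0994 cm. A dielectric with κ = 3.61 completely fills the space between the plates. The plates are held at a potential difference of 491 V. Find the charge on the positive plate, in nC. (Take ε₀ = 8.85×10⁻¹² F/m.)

Q ≈ 9.86 nC

A = π(1.41 cm)² = 6.25×10⁻⁴ m².
C = κε₀A/d = 3.61 × 8.85×10⁻¹² × 6.25×10⁻⁴ / 9.94×10⁻⁴ = 2.01×10⁻¹¹ F.
Q = CV = 2.01×10⁻¹¹ × 491 = 9.86×10⁻⁹ C.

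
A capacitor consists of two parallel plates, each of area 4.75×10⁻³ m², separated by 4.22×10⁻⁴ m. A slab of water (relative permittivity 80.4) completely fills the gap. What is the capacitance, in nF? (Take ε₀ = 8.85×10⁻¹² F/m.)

C ≈ 8.01 nF

C = κε₀A/d = 80.4 × 8.85×10⁻¹² × 4.75×10⁻³ / 4.22×10⁻⁴ = 8.01×10⁻⁹ F.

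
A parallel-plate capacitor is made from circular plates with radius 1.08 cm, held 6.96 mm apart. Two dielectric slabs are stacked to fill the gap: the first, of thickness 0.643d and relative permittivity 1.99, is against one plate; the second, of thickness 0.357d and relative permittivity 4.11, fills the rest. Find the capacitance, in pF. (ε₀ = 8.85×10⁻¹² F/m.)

C ≈ 1.14 pF

A = π(1.08 cm)² = 3.66×10⁻⁴ m².
Stacked slabs ⇒ two capacitors in series, each with the full plate area.
C₁ = κ₁ε₀A/d₁ = 1.99 × 8.85×10⁻¹² × 3.66×10⁻⁴ / 4.48×10⁻³ = 1.44×10⁻¹² F.
C₂ = κ₂ε₀A/d₂ = 4.11 × 8.85×10⁻¹² × 3.66×10⁻⁴ / 2.48×10⁻³ = 5.36×10⁻¹² F.
C = (1/C₁ + 1/C₂)⁻¹ = 1.14×10⁻¹² F.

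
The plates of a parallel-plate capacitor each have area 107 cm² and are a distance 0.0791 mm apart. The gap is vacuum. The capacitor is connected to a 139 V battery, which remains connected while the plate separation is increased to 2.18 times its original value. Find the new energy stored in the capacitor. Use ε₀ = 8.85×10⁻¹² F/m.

A = 107 cm² = 1.07×10⁻² m².
Initially C₁ = ε₀A/d = 8.85×10⁻¹² × 1.07×10⁻² / 7.91×10⁻⁵ = 1.20×10⁻⁹ F.
U₁ = 1.16×10⁻⁵ J.
Battery connected ⇒ V is held fixed. C₂ = 0.459 C₁ and U = ½CV², so U₂/U₁ = C₂/C₁ = 0.459.
U₂ = 0.459 × 1.16×10⁻⁵ = 5.31×10⁻⁶ J.

U ≈ 5.31 μJ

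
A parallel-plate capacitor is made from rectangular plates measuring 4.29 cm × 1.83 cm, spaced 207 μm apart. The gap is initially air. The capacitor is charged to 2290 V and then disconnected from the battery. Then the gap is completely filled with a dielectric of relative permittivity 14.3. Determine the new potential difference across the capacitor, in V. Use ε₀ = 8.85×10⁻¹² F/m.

A = 4.29 × 1.83 cm² = 7.85×10⁻⁴ m².
Initially C₁ = ε₀A/d = 8.85×10⁻¹² × 7.85×10⁻⁴ / 2.07×10⁻⁴ = 3.36×10⁻¹¹ F.
V₁ = 2.29×10³ V.
Isolated ⇒ Q is held fixed. C₂ = 14.3 C₁ and V = Q/C, so V₂/V₁ = C₁/C₂ = 0.0699.
V₂ = 0.0699 × 2.29×10³ = 1.60×10² V.

160 V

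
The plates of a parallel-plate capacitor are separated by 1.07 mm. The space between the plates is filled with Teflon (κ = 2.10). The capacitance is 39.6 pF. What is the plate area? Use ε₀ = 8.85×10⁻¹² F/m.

A = Cd/(κε₀) = 3.96×10⁻¹¹ × 1.07×10⁻³ / (2.10 × 8.85×10⁻¹²) = 2.28×10⁻³ m².

A ≈ 22.8 cm²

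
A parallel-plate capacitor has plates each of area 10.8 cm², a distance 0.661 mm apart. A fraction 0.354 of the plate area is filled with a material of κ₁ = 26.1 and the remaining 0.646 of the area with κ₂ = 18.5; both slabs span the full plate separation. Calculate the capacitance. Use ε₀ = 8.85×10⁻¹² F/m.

C ≈ 306 pF

A = 10.8 cm² = 1.08×10⁻³ m².
Side-by-side slabs ⇒ two capacitors in parallel, each spanning the full gap.
C₁ = κ₁ε₀A₁/d = 26.1 × 8.85×10⁻¹² × 3.82×10⁻⁴ / 6.61×10⁻⁴ = 1.34×10⁻¹⁰ F.
C₂ = κ₂ε₀A₂/d = 18.5 × 8.85×10⁻¹² × 6.98×10⁻⁴ / 6.61×10⁻⁴ = 1.73×10⁻¹⁰ F.
C = C₁ + C₂ = 3.06×10⁻¹⁰ F.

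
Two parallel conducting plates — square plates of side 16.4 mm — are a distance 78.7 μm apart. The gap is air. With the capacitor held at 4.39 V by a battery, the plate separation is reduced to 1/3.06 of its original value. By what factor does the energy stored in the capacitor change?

U₂/U₁ ≈ 3.06

Battery connected ⇒ V is held fixed.
C₂ = 3.06 C₁ and U = ½CV², so U₂/U₁ = C₂/C₁ = 3.06.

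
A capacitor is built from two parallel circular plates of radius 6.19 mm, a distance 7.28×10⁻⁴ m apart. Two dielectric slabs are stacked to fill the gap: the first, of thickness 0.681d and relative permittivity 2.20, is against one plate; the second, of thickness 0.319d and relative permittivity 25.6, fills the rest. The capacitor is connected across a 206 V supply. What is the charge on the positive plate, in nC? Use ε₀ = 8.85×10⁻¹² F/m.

0.936 nC

A = π(6.19 mm)² = 1.20×10⁻⁴ m².
Stacked slabs ⇒ two capacitors in series, each with the full plate area.
C₁ = κ₁ε₀A/d₁ = 2.20 × 8.85×10⁻¹² × 1.20×10⁻⁴ / 4.96×10⁻⁴ = 4.73×10⁻¹² F.
C₂ = κ₂ε₀A/d₂ = 25.6 × 8.85×10⁻¹² × 1.20×10⁻⁴ / 2.32×10⁻⁴ = 1.17×10⁻¹⁰ F.
C = (1/C₁ + 1/C₂)⁻¹ = 4.54×10⁻¹² F.
Q = CV = 4.54×10⁻¹² × 206 = 9.36×10⁻¹⁰ C.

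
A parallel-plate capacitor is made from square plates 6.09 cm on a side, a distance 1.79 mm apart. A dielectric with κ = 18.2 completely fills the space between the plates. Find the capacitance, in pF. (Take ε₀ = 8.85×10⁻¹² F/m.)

C ≈ 334 pF

A = (6.09 cm)² = 3.71×10⁻³ m².
C = κε₀A/d = 18.2 × 8.85×10⁻¹² × 3.71×10⁻³ / 1.79×10⁻³ = 3.34×10⁻¹⁰ F.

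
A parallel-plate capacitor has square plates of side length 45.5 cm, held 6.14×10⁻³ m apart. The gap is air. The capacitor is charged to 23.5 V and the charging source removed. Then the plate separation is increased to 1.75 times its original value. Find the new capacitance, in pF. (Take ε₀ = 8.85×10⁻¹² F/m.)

C ≈ 171 pF

A = (45.5 cm)² = 0.207 m².
Initially C₁ = ε₀A/d = 8.85×10⁻¹² × 0.207 / 6.14×10⁻³ = 2.98×10⁻¹⁰ F.
C = ε₀A/d scales as 1/d, so C₂/C₁ = d₁/d₂ = 1/1.75 = 0.571.
C₂ = 0.571 × 2.98×10⁻¹⁰ = 1.71×10⁻¹⁰ F.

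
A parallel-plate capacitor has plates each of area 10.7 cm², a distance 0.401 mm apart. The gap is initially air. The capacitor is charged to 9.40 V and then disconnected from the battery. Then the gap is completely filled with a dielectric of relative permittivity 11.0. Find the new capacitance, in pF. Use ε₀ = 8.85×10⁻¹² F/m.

C ≈ 260 pF

A = 10.7 cm² = 1.07×10⁻³ m².
Initially C₁ = ε₀A/d = 8.85×10⁻¹² × 1.07×10⁻³ / 4.01×10⁻⁴ = 2.36×10⁻¹¹ F.
C = κε₀A/d scales with κ, so C₂/C₁ = κ = 11.0.
C₂ = 11.0 × 2.36×10⁻¹¹ = 2.60×10⁻¹⁰ F.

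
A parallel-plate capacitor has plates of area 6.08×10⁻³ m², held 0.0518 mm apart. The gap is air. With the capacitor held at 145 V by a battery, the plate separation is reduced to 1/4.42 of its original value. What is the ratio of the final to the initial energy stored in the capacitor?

Battery connected ⇒ V is held fixed.
C₂ = 4.42 C₁ and U = ½CV², so U₂/U₁ = C₂/C₁ = 4.42.

4.42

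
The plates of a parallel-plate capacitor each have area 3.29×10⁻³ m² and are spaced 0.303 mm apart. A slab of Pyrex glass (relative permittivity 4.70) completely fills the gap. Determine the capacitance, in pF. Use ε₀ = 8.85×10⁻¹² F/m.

C = κε₀A/d = 4.70 × 8.85×10⁻¹² × 3.29×10⁻³ / 3.03×10⁻⁴ = 4.52×10⁻¹⁰ F.

C ≈ 452 pF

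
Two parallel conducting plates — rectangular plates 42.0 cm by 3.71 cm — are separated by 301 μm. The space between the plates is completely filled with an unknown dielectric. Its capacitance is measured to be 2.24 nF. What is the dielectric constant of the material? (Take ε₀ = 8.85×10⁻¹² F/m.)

A = 42.0 × 3.71 cm² = 1.56×10⁻² m².
κ = Cd/(ε₀A) = 2.24×10⁻⁹ × 3.01×10⁻⁴ / (8.85×10⁻¹² × 1.56×10⁻²) = 4.89.

4.89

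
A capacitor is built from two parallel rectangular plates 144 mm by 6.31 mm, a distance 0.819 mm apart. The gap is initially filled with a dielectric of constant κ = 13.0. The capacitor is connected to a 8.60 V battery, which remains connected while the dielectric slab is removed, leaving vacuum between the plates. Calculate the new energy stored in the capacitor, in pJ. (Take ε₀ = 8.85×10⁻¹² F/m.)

A = 144 × 6.31 mm² = 9.09×10⁻⁴ m².
Initially C₁ = κε₀A/d = 13.0 × 8.85×10⁻¹² × 9.09×10⁻⁴ / 8.19×10⁻⁴ = 1.28×10⁻¹⁰ F.
U₁ = 4.72×10⁻⁹ J.
Battery connected ⇒ V is held fixed. C₂ = 0.0769 C₁ and U = ½CV², so U₂/U₁ = C₂/C₁ = 0.0769.
U₂ = 0.0769 × 4.72×10⁻⁹ = 3.63×10⁻¹⁰ J.

363 pJ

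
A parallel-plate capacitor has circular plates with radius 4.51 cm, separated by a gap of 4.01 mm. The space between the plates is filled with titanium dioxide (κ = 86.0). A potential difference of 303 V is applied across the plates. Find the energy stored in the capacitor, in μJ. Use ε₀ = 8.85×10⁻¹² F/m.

A = π(4.51 cm)² = 6.39×10⁻³ m².
C = κε₀A/d = 86.0 × 8.85×10⁻¹² × 6.39×10⁻³ / 4.01×10⁻³ = 1.21×10⁻⁹ F.
U = ½CV² = ½ × 1.21×10⁻⁹ × (303)² = 5.57×10⁻⁵ J.

55.7 μJ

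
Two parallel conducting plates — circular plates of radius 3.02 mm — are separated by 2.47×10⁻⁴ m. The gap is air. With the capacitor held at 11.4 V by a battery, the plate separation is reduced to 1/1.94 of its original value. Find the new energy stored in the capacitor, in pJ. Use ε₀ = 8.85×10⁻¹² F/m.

A = π(3.02 mm)² = 2.87×10⁻⁵ m².
Initially C₁ = ε₀A/d = 8.85×10⁻¹² × 2.87×10⁻⁵ / 2.47×10⁻⁴ = 1.03×10⁻¹² F.
U₁ = 6.67×10⁻¹¹ J.
Battery connected ⇒ V is held fixed. C₂ = 1.94 C₁ and U = ½CV², so U₂/U₁ = C₂/C₁ = 1.94.
U₂ = 1.94 × 6.67×10⁻¹¹ = 1.29×10⁻¹⁰ J.

129 pJ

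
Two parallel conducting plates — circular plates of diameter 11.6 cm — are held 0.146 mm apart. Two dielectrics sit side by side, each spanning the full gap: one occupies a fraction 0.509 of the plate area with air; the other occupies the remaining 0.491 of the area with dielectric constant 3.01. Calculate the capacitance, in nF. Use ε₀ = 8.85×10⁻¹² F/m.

A = π(11.6/2 cm)² = 1.06×10⁻² m².
Side-by-side slabs ⇒ two capacitors in parallel, each spanning the full gap.
C₁ = κ₁ε₀A₁/d = 1.00 × 8.85×10⁻¹² × 5.38×10⁻³ / 1.46×10⁻⁴ = 3.26×10⁻¹⁰ F.
C₂ = κ₂ε₀A₂/d = 3.01 × 8.85×10⁻¹² × 5.19×10⁻³ / 1.46×10⁻⁴ = 9.47×10⁻¹⁰ F.
C = C₁ + C₂ = 1.27×10⁻⁹ F.

1.27 nF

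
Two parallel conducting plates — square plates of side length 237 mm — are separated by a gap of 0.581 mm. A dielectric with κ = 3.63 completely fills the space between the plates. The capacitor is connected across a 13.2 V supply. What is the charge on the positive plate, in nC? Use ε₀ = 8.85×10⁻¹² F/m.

A = (237 mm)² = 5.62×10⁻² m².
C = κε₀A/d = 3.63 × 8.85×10⁻¹² × 5.62×10⁻² / 5.81×10⁻⁴ = 3.11×10⁻⁹ F.
Q = CV = 3.11×10⁻⁹ × 13.2 = 4.10×10⁻⁸ C.

41.0 nC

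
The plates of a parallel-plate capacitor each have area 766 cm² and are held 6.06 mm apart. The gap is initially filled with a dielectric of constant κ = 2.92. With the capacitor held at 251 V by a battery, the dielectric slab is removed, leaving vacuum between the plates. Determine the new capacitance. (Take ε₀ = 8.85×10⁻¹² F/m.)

C ≈ 112 pF

A = 766 cm² = 7.66×10⁻² m².
Initially C₁ = κε₀A/d = 2.92 × 8.85×10⁻¹² × 7.66×10⁻² / 6.06×10⁻³ = 3.27×10⁻¹⁰ F.
C = κε₀A/d scales with κ, so C₂/C₁ = 1/κ = 1/2.92 = 0.342.
C₂ = 0.342 × 3.27×10⁻¹⁰ = 1.12×10⁻¹⁰ F.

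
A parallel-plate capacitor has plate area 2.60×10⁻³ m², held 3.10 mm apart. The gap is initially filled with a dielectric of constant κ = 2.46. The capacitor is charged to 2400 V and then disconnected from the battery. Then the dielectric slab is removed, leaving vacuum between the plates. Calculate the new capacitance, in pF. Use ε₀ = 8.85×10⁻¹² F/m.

Initially C₁ = κε₀A/d = 2.46 × 8.85×10⁻¹² × 2.60×10⁻³ / 3.10×10⁻³ = 1.83×10⁻¹¹ F.
C = κε₀A/d scales with κ, so C₂/C₁ = 1/κ = 1/2.46 = 0.407.
C₂ = 0.407 × 1.83×10⁻¹¹ = 7.42×10⁻¹² F.

7.42 pF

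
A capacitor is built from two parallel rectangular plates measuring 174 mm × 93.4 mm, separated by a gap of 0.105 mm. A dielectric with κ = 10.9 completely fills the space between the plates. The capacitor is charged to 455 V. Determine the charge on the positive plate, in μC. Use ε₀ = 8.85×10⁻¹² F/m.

A = 174 × 93.4 mm² = 1.63×10⁻² m².
C = κε₀A/d = 10.9 × 8.85×10⁻¹² × 1.63×10⁻² / 1.05×10⁻⁴ = 1.49×10⁻⁸ F.
Q = CV = 1.49×10⁻⁸ × 455 = 6.79×10⁻⁶ C.

Q ≈ 6.79 μC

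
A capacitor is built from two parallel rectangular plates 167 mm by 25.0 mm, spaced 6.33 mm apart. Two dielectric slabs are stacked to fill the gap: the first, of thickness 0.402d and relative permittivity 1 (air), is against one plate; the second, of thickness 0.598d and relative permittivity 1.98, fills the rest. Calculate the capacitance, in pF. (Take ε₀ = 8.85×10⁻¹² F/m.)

A = 167 × 25.0 mm² = 4.17×10⁻³ m².
Stacked slabs ⇒ two capacitors in series, each with the full plate area.
C₁ = κ₁ε₀A/d₁ = 1.00 × 8.85×10⁻¹² × 4.17×10⁻³ / 2.54×10⁻³ = 1.45×10⁻¹¹ F.
C₂ = κ₂ε₀A/d₂ = 1.98 × 8.85×10⁻¹² × 4.17×10⁻³ / 3.79×10⁻³ = 1.93×10⁻¹¹ F.
C = (1/C₁ + 1/C₂)⁻¹ = 8.29×10⁻¹² F.

C ≈ 8.29 pF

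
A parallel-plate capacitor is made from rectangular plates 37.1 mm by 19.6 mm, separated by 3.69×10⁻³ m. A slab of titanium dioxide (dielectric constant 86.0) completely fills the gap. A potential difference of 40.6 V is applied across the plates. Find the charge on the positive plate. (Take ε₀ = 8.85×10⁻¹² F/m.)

Q ≈ 6.09 nC

A = 37.1 × 19.6 mm² = 7.27×10⁻⁴ m².
C = κε₀A/d = 86.0 × 8.85×10⁻¹² × 7.27×10⁻⁴ / 3.69×10⁻³ = 1.50×10⁻¹⁰ F.
Q = CV = 1.50×10⁻¹⁰ × 40.6 = 6.09×10⁻⁹ C.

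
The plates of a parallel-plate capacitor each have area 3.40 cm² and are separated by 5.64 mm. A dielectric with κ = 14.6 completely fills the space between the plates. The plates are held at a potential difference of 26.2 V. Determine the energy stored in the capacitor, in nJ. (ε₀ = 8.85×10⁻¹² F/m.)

2.67 nJ

A = 3.40 cm² = 3.40×10⁻⁴ m².
C = κε₀A/d = 14.6 × 8.85×10⁻¹² × 3.40×10⁻⁴ / 5.64×10⁻³ = 7.79×10⁻¹² F.
U = ½CV² = ½ × 7.79×10⁻¹² × (26.2)² = 2.67×10⁻⁹ J.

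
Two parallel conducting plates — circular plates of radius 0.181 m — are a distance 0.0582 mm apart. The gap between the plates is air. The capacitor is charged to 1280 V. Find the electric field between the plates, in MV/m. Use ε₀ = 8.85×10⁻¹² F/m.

E = V/d = 1280 / 5.82×10⁻⁵ = 2.20×10⁷ V/m.

22.0 MV/m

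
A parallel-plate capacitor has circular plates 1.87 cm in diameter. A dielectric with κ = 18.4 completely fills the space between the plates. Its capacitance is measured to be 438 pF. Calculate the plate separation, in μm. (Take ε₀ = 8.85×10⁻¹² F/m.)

A = π(1.87/2 cm)² = 2.75×10⁻⁴ m².
d = κε₀A/C = 18.4 × 8.85×10⁻¹² × 2.75×10⁻⁴ / 4.38×10⁻¹⁰ = 1.02×10⁻⁴ m.

d ≈ 102 μm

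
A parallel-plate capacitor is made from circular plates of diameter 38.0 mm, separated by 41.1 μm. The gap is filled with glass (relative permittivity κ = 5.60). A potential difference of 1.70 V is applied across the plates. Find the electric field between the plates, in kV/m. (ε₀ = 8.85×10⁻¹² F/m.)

E = V/d = 1.70 / 4.11×10⁻⁵ = 4.14×10⁴ V/m.

41.4 kV/m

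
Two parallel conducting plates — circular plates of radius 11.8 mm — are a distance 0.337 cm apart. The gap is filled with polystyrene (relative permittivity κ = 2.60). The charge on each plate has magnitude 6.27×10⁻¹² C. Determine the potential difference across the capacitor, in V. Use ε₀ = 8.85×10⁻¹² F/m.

A = π(11.8 mm)² = 4.37×10⁻⁴ m².
C = κε₀A/d = 2.60 × 8.85×10⁻¹² × 4.37×10⁻⁴ / 3.37×10⁻³ = 2.99×10⁻¹² F.
V = Q/C = 6.27×10⁻¹² / 2.99×10⁻¹² = 2.10 V.

2.10 V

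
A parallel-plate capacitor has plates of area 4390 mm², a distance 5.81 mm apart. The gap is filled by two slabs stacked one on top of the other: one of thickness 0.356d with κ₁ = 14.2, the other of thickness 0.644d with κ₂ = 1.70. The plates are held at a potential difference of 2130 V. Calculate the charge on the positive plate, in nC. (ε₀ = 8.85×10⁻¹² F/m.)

A = 4390 mm² = 4.39×10⁻³ m².
Stacked slabs ⇒ two capacitors in series, each with the full plate area.
C₁ = κ₁ε₀A/d₁ = 14.2 × 8.85×10⁻¹² × 4.39×10⁻³ / 2.07×10⁻³ = 2.67×10⁻¹⁰ F.
C₂ = κ₂ε₀A/d₂ = 1.70 × 8.85×10⁻¹² × 4.39×10⁻³ / 3.74×10⁻³ = 1.77×10⁻¹¹ F.
C = (1/C₁ + 1/C₂)⁻¹ = 1.66×10⁻¹¹ F.
Q = CV = 1.66×10⁻¹¹ × 2130 = 3.53×10⁻⁸ C.

Q ≈ 35.3 nC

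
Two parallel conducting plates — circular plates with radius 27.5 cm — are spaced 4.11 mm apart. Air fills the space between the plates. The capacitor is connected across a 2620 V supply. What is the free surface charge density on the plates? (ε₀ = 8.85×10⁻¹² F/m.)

A = π(27.5 cm)² = 0.238 m².
C = ε₀A/d = 8.85×10⁻¹² × 0.238 / 4.11×10⁻³ = 5.12×10⁻¹⁰ F.
σ = Q/A = CV/A = 5.12×10⁻¹⁰ × 2620 / 0.238 = 5.64×10⁻⁶ C/m².

0.564 nC/cm²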